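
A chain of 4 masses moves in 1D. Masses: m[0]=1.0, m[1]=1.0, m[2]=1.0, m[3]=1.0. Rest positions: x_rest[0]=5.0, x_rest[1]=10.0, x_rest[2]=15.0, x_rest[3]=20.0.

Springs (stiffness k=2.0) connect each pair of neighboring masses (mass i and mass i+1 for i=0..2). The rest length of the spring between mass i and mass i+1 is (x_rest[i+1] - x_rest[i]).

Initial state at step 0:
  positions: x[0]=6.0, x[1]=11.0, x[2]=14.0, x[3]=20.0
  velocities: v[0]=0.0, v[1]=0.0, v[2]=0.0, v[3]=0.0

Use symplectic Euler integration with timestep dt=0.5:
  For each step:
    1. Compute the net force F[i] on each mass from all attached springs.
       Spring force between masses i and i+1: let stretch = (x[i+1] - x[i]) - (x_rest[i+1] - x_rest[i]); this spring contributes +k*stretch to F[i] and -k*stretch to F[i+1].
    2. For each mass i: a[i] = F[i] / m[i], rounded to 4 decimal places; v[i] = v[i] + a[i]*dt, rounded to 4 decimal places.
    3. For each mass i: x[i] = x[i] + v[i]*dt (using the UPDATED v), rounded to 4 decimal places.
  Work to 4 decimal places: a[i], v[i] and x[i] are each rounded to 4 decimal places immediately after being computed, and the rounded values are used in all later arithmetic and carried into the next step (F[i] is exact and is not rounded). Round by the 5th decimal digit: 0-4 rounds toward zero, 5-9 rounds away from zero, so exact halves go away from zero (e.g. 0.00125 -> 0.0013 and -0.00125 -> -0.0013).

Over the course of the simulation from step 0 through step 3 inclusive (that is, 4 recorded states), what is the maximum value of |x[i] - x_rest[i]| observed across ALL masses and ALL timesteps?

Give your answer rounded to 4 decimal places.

Step 0: x=[6.0000 11.0000 14.0000 20.0000] v=[0.0000 0.0000 0.0000 0.0000]
Step 1: x=[6.0000 10.0000 15.5000 19.5000] v=[0.0000 -2.0000 3.0000 -1.0000]
Step 2: x=[5.5000 9.7500 16.2500 19.5000] v=[-1.0000 -0.5000 1.5000 0.0000]
Step 3: x=[4.6250 10.6250 15.3750 20.3750] v=[-1.7500 1.7500 -1.7500 1.7500]
Max displacement = 1.2500

Answer: 1.2500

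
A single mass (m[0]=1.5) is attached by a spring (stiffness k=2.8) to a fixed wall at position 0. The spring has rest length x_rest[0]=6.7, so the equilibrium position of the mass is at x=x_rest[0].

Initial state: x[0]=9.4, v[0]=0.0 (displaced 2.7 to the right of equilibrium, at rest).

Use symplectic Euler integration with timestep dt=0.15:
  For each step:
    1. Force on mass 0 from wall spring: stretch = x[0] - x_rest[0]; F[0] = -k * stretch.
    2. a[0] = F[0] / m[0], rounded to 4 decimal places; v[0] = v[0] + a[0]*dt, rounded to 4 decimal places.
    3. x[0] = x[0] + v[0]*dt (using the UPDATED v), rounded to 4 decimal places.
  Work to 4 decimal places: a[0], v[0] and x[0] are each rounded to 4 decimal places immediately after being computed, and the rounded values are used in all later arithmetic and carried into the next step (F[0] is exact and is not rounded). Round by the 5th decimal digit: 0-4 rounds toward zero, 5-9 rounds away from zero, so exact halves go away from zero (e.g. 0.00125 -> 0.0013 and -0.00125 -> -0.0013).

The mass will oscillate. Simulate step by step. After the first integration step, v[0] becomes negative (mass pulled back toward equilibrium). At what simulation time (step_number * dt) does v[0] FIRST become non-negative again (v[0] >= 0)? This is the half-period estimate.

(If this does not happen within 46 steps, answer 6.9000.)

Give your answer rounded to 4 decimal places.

Answer: 2.4000

Derivation:
Step 0: x=[9.4000] v=[0.0000]
Step 1: x=[9.2866] v=[-0.7560]
Step 2: x=[9.0646] v=[-1.4802]
Step 3: x=[8.7433] v=[-2.1423]
Step 4: x=[8.3361] v=[-2.7144]
Step 5: x=[7.8602] v=[-3.1725]
Step 6: x=[7.3356] v=[-3.4974]
Step 7: x=[6.7843] v=[-3.6754]
Step 8: x=[6.2295] v=[-3.6990]
Step 9: x=[5.6944] v=[-3.5673]
Step 10: x=[5.2015] v=[-3.2857]
Step 11: x=[4.7716] v=[-2.8661]
Step 12: x=[4.4227] v=[-2.3261]
Step 13: x=[4.1694] v=[-1.6885]
Step 14: x=[4.0224] v=[-0.9799]
Step 15: x=[3.9879] v=[-0.2302]
Step 16: x=[4.0673] v=[0.5292]
First v>=0 after going negative at step 16, time=2.4000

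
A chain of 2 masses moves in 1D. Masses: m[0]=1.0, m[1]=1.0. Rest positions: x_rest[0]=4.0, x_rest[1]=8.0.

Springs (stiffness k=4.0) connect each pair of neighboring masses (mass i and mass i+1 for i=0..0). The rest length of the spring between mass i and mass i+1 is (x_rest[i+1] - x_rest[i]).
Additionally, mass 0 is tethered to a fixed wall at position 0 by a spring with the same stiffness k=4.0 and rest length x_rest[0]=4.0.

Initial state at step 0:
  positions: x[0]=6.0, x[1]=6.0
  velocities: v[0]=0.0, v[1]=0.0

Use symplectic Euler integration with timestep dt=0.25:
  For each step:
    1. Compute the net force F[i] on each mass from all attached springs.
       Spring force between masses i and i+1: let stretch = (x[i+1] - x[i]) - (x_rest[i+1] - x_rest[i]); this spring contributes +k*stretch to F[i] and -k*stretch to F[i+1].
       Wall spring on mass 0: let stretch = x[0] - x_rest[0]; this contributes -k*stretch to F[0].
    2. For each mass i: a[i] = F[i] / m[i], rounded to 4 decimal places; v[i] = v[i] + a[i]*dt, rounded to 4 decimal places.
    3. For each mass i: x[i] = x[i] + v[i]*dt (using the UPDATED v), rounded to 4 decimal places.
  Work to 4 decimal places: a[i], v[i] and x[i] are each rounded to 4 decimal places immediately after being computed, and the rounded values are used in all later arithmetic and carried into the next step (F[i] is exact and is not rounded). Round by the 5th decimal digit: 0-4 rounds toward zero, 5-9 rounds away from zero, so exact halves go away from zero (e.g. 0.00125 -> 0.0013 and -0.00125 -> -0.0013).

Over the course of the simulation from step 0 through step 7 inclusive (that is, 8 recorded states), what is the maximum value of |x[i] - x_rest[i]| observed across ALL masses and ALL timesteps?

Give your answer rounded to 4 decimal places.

Step 0: x=[6.0000 6.0000] v=[0.0000 0.0000]
Step 1: x=[4.5000 7.0000] v=[-6.0000 4.0000]
Step 2: x=[2.5000 8.3750] v=[-8.0000 5.5000]
Step 3: x=[1.3438 9.2813] v=[-4.6250 3.6250]
Step 4: x=[1.8360 9.2032] v=[1.9687 -0.3125]
Step 5: x=[3.7110 8.2833] v=[7.4999 -3.6797]
Step 6: x=[5.8013 7.2203] v=[8.3612 -4.2520]
Step 7: x=[6.7960 6.8026] v=[3.9789 -1.6710]
Max displacement = 2.7960

Answer: 2.7960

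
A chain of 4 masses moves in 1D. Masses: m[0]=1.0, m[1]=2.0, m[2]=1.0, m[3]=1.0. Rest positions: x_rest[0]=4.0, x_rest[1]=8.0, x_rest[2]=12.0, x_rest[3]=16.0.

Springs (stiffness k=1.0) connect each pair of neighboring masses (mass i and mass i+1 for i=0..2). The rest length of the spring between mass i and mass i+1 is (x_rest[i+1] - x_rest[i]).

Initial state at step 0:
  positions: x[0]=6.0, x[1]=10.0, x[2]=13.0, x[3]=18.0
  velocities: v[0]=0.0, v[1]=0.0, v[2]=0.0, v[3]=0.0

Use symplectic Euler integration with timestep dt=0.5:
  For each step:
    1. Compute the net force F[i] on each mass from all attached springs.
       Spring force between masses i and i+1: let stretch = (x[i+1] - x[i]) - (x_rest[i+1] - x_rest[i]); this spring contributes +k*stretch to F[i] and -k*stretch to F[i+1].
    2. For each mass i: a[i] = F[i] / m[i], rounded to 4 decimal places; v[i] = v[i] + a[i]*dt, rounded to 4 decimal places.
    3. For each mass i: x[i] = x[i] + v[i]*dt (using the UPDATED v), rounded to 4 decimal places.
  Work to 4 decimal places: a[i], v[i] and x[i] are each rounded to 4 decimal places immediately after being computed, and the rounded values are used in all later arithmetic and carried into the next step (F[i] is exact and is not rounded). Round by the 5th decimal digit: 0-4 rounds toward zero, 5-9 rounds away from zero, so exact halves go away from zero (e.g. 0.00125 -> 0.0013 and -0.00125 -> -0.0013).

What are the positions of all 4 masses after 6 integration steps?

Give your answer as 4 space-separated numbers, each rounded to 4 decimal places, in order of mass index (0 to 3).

Step 0: x=[6.0000 10.0000 13.0000 18.0000] v=[0.0000 0.0000 0.0000 0.0000]
Step 1: x=[6.0000 9.8750 13.5000 17.7500] v=[0.0000 -0.2500 1.0000 -0.5000]
Step 2: x=[5.9688 9.7188 14.1563 17.4375] v=[-0.0625 -0.3125 1.3125 -0.6250]
Step 3: x=[5.8751 9.6485 14.5235 17.3047] v=[-0.1875 -0.1406 0.7344 -0.2656]
Step 4: x=[5.7247 9.7159 14.3673 17.4766] v=[-0.3008 0.1348 -0.3125 0.3438]
Step 5: x=[5.5721 9.8659 13.8255 17.8712] v=[-0.3052 0.2999 -1.0836 0.7892]
Step 6: x=[5.4930 9.9741 13.3052 18.2544] v=[-0.1583 0.2164 -1.0406 0.7664]

Answer: 5.4930 9.9741 13.3052 18.2544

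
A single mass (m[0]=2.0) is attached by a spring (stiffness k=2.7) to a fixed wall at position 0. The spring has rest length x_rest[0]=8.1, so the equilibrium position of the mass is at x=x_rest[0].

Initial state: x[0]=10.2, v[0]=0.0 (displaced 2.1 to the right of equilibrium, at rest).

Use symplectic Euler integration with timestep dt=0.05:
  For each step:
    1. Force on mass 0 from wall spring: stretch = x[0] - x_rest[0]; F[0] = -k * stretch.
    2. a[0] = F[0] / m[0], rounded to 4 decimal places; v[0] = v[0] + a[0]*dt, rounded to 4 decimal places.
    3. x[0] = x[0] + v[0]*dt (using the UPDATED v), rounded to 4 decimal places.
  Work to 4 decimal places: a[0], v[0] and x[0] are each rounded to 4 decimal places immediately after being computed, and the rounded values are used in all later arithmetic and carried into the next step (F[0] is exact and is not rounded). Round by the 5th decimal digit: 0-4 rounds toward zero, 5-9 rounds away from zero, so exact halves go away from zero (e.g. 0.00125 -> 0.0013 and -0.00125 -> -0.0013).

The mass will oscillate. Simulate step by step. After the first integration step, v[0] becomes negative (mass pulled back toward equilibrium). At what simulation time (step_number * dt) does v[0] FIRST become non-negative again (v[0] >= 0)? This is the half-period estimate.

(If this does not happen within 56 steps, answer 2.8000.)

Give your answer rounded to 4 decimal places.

Answer: 2.7500

Derivation:
Step 0: x=[10.2000] v=[0.0000]
Step 1: x=[10.1929] v=[-0.1418]
Step 2: x=[10.1787] v=[-0.2831]
Step 3: x=[10.1575] v=[-0.4234]
Step 4: x=[10.1294] v=[-0.5623]
Step 5: x=[10.0944] v=[-0.6993]
Step 6: x=[10.0527] v=[-0.8339]
Step 7: x=[10.0044] v=[-0.9657]
Step 8: x=[9.9497] v=[-1.0942]
Step 9: x=[9.8887] v=[-1.2191]
Step 10: x=[9.8217] v=[-1.3398]
Step 11: x=[9.7489] v=[-1.4560]
Step 12: x=[9.6705] v=[-1.5673]
Step 13: x=[9.5868] v=[-1.6733]
Step 14: x=[9.4981] v=[-1.7737]
Step 15: x=[9.4047] v=[-1.8681]
Step 16: x=[9.3069] v=[-1.9562]
Step 17: x=[9.2050] v=[-2.0377]
Step 18: x=[9.0994] v=[-2.1123]
Step 19: x=[8.9904] v=[-2.1798]
Step 20: x=[8.8784] v=[-2.2399]
Step 21: x=[8.7638] v=[-2.2924]
Step 22: x=[8.6469] v=[-2.3372]
Step 23: x=[8.5282] v=[-2.3741]
Step 24: x=[8.4081] v=[-2.4030]
Step 25: x=[8.2869] v=[-2.4238]
Step 26: x=[8.1651] v=[-2.4364]
Step 27: x=[8.0431] v=[-2.4408]
Step 28: x=[7.9213] v=[-2.4370]
Step 29: x=[7.8001] v=[-2.4249]
Step 30: x=[7.6799] v=[-2.4047]
Step 31: x=[7.5611] v=[-2.3763]
Step 32: x=[7.4441] v=[-2.3399]
Step 33: x=[7.3293] v=[-2.2956]
Step 34: x=[7.2171] v=[-2.2436]
Step 35: x=[7.1079] v=[-2.1840]
Step 36: x=[7.0021] v=[-2.1170]
Step 37: x=[6.9000] v=[-2.0429]
Step 38: x=[6.8019] v=[-1.9619]
Step 39: x=[6.7082] v=[-1.8743]
Step 40: x=[6.6192] v=[-1.7804]
Step 41: x=[6.5352] v=[-1.6804]
Step 42: x=[6.4565] v=[-1.5748]
Step 43: x=[6.3833] v=[-1.4639]
Step 44: x=[6.3159] v=[-1.3480]
Step 45: x=[6.2545] v=[-1.2276]
Step 46: x=[6.1994] v=[-1.1030]
Step 47: x=[6.1507] v=[-0.9747]
Step 48: x=[6.1085] v=[-0.8431]
Step 49: x=[6.0731] v=[-0.7087]
Step 50: x=[6.0445] v=[-0.5719]
Step 51: x=[6.0228] v=[-0.4332]
Step 52: x=[6.0082] v=[-0.2930]
Step 53: x=[6.0006] v=[-0.1518]
Step 54: x=[6.0001] v=[-0.0101]
Step 55: x=[6.0067] v=[0.1316]
First v>=0 after going negative at step 55, time=2.7500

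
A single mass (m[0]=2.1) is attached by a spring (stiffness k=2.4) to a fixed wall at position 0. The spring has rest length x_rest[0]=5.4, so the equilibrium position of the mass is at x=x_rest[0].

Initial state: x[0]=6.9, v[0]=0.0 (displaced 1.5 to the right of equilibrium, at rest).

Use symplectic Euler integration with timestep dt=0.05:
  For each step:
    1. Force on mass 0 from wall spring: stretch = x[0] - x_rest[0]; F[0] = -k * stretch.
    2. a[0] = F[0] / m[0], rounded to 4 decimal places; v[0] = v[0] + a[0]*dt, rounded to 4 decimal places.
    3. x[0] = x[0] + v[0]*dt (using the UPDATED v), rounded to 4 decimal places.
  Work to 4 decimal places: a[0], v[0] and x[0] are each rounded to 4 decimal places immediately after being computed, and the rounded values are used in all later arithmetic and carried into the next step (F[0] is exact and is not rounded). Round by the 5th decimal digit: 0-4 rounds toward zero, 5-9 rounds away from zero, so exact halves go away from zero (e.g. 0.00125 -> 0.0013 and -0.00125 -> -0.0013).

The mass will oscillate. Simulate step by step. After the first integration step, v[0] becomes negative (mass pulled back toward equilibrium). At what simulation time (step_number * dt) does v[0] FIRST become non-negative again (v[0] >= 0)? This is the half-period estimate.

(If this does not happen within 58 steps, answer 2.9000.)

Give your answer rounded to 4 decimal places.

Step 0: x=[6.9000] v=[0.0000]
Step 1: x=[6.8957] v=[-0.0857]
Step 2: x=[6.8871] v=[-0.1712]
Step 3: x=[6.8743] v=[-0.2562]
Step 4: x=[6.8573] v=[-0.3404]
Step 5: x=[6.8361] v=[-0.4237]
Step 6: x=[6.8108] v=[-0.5058]
Step 7: x=[6.7815] v=[-0.5864]
Step 8: x=[6.7482] v=[-0.6653]
Step 9: x=[6.7111] v=[-0.7423]
Step 10: x=[6.6702] v=[-0.8172]
Step 11: x=[6.6257] v=[-0.8898]
Step 12: x=[6.5777] v=[-0.9598]
Step 13: x=[6.5263] v=[-1.0271]
Step 14: x=[6.4717] v=[-1.0915]
Step 15: x=[6.4141] v=[-1.1527]
Step 16: x=[6.3536] v=[-1.2107]
Step 17: x=[6.2903] v=[-1.2652]
Step 18: x=[6.2245] v=[-1.3161]
Step 19: x=[6.1563] v=[-1.3632]
Step 20: x=[6.0860] v=[-1.4064]
Step 21: x=[6.0137] v=[-1.4456]
Step 22: x=[5.9397] v=[-1.4807]
Step 23: x=[5.8641] v=[-1.5115]
Step 24: x=[5.7872] v=[-1.5380]
Step 25: x=[5.7092] v=[-1.5601]
Step 26: x=[5.6303] v=[-1.5778]
Step 27: x=[5.5508] v=[-1.5910]
Step 28: x=[5.4708] v=[-1.5996]
Step 29: x=[5.3906] v=[-1.6036]
Step 30: x=[5.3104] v=[-1.6031]
Step 31: x=[5.2305] v=[-1.5980]
Step 32: x=[5.1511] v=[-1.5883]
Step 33: x=[5.0724] v=[-1.5741]
Step 34: x=[4.9946] v=[-1.5554]
Step 35: x=[4.9180] v=[-1.5322]
Step 36: x=[4.8428] v=[-1.5047]
Step 37: x=[4.7692] v=[-1.4729]
Step 38: x=[4.6974] v=[-1.4369]
Step 39: x=[4.6276] v=[-1.3968]
Step 40: x=[4.5600] v=[-1.3527]
Step 41: x=[4.4948] v=[-1.3047]
Step 42: x=[4.4322] v=[-1.2530]
Step 43: x=[4.3723] v=[-1.1977]
Step 44: x=[4.3154] v=[-1.1390]
Step 45: x=[4.2616] v=[-1.0770]
Step 46: x=[4.2110] v=[-1.0120]
Step 47: x=[4.1638] v=[-0.9441]
Step 48: x=[4.1201] v=[-0.8735]
Step 49: x=[4.0801] v=[-0.8004]
Step 50: x=[4.0439] v=[-0.7250]
Step 51: x=[4.0115] v=[-0.6475]
Step 52: x=[3.9831] v=[-0.5682]
Step 53: x=[3.9587] v=[-0.4872]
Step 54: x=[3.9385] v=[-0.4048]
Step 55: x=[3.9224] v=[-0.3213]
Step 56: x=[3.9106] v=[-0.2369]
Step 57: x=[3.9030] v=[-0.1518]
Step 58: x=[3.8997] v=[-0.0663]
v[0] did not become non-negative within 58 steps; using fallback time=2.9000

Answer: 2.9000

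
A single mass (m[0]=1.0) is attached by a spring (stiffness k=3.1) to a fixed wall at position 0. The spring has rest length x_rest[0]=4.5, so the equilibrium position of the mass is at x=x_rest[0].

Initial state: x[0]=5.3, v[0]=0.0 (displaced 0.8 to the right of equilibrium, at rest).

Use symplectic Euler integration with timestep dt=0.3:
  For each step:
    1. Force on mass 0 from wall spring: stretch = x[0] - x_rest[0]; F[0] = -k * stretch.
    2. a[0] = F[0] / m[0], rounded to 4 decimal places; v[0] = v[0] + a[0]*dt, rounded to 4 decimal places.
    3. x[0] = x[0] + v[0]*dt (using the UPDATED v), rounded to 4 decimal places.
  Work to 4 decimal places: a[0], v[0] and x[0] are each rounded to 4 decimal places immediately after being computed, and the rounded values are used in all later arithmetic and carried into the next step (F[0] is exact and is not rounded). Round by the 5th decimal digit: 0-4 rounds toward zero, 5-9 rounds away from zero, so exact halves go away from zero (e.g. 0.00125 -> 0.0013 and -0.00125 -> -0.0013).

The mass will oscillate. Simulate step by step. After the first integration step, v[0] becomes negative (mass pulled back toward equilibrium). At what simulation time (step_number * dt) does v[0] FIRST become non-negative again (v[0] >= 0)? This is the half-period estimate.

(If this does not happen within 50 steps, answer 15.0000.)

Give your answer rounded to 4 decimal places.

Answer: 1.8000

Derivation:
Step 0: x=[5.3000] v=[0.0000]
Step 1: x=[5.0768] v=[-0.7440]
Step 2: x=[4.6927] v=[-1.2804]
Step 3: x=[4.2548] v=[-1.4596]
Step 4: x=[3.8853] v=[-1.2316]
Step 5: x=[3.6873] v=[-0.6599]
Step 6: x=[3.7161] v=[0.0959]
First v>=0 after going negative at step 6, time=1.8000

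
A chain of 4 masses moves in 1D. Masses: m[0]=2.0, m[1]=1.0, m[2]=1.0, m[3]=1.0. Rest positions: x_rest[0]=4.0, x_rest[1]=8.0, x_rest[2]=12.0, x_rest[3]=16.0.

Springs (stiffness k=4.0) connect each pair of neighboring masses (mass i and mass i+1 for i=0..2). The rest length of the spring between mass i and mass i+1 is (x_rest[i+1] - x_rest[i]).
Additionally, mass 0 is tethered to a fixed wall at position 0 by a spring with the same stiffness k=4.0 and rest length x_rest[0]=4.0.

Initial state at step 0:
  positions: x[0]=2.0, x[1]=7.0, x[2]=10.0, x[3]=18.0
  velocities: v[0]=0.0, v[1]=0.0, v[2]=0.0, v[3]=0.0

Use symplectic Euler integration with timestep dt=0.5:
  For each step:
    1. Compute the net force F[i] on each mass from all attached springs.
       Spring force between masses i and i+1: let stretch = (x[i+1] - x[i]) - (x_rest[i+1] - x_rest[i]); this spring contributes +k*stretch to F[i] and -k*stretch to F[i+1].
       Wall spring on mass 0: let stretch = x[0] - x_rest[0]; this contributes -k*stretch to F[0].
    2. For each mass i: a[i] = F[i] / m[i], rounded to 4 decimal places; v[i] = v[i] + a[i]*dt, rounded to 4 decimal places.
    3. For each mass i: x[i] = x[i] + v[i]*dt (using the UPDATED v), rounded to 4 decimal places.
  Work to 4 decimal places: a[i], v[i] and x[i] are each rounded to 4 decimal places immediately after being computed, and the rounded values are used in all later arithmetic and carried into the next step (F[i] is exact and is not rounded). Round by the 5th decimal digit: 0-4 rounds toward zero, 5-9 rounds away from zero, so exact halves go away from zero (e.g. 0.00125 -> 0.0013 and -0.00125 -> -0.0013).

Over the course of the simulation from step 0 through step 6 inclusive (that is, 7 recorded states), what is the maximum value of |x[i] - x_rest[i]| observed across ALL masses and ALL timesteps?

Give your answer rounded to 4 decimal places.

Step 0: x=[2.0000 7.0000 10.0000 18.0000] v=[0.0000 0.0000 0.0000 0.0000]
Step 1: x=[3.5000 5.0000 15.0000 14.0000] v=[3.0000 -4.0000 10.0000 -8.0000]
Step 2: x=[4.0000 11.5000 9.0000 15.0000] v=[1.0000 13.0000 -12.0000 2.0000]
Step 3: x=[6.2500 8.0000 11.5000 14.0000] v=[4.5000 -7.0000 5.0000 -2.0000]
Step 4: x=[6.2500 6.2500 13.0000 14.5000] v=[0.0000 -3.5000 3.0000 1.0000]
Step 5: x=[3.1250 11.2500 9.2500 17.5000] v=[-6.2500 10.0000 -7.5000 6.0000]
Step 6: x=[2.5000 6.1250 15.7500 16.2500] v=[-1.2500 -10.2500 13.0000 -2.5000]
Max displacement = 3.7500

Answer: 3.7500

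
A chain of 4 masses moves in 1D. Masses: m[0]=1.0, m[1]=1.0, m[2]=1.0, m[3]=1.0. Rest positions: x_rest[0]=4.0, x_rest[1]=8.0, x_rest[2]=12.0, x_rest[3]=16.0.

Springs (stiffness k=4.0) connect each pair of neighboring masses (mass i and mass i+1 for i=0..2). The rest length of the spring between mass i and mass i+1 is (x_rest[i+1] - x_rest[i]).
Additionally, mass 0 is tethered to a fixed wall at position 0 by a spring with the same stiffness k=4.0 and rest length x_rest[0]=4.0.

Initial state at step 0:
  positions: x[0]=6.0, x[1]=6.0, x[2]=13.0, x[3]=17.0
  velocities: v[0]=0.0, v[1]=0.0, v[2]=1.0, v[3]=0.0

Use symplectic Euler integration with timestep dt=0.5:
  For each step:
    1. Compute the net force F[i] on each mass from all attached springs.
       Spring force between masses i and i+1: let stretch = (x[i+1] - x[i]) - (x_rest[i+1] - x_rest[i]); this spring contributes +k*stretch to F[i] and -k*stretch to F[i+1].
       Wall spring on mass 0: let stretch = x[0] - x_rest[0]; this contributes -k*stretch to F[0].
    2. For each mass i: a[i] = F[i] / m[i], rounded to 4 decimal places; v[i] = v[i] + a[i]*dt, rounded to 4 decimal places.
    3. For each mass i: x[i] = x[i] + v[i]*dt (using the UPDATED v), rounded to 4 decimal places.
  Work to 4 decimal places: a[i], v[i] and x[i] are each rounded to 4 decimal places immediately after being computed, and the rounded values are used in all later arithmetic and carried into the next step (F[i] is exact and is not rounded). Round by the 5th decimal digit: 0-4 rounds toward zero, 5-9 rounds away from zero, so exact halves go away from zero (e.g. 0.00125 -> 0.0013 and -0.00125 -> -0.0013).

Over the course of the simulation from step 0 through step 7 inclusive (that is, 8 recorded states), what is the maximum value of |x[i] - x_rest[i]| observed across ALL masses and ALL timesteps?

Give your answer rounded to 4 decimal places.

Step 0: x=[6.0000 6.0000 13.0000 17.0000] v=[0.0000 0.0000 1.0000 0.0000]
Step 1: x=[0.0000 13.0000 10.5000 17.0000] v=[-12.0000 14.0000 -5.0000 0.0000]
Step 2: x=[7.0000 4.5000 17.0000 14.5000] v=[14.0000 -17.0000 13.0000 -5.0000]
Step 3: x=[4.5000 11.0000 8.5000 18.5000] v=[-5.0000 13.0000 -17.0000 8.0000]
Step 4: x=[4.0000 8.5000 12.5000 16.5000] v=[-1.0000 -5.0000 8.0000 -4.0000]
Step 5: x=[4.0000 5.5000 16.5000 14.5000] v=[0.0000 -6.0000 8.0000 -4.0000]
Step 6: x=[1.5000 12.0000 7.5000 18.5000] v=[-5.0000 13.0000 -18.0000 8.0000]
Step 7: x=[8.0000 3.5000 14.0000 15.5000] v=[13.0000 -17.0000 13.0000 -6.0000]
Max displacement = 5.0000

Answer: 5.0000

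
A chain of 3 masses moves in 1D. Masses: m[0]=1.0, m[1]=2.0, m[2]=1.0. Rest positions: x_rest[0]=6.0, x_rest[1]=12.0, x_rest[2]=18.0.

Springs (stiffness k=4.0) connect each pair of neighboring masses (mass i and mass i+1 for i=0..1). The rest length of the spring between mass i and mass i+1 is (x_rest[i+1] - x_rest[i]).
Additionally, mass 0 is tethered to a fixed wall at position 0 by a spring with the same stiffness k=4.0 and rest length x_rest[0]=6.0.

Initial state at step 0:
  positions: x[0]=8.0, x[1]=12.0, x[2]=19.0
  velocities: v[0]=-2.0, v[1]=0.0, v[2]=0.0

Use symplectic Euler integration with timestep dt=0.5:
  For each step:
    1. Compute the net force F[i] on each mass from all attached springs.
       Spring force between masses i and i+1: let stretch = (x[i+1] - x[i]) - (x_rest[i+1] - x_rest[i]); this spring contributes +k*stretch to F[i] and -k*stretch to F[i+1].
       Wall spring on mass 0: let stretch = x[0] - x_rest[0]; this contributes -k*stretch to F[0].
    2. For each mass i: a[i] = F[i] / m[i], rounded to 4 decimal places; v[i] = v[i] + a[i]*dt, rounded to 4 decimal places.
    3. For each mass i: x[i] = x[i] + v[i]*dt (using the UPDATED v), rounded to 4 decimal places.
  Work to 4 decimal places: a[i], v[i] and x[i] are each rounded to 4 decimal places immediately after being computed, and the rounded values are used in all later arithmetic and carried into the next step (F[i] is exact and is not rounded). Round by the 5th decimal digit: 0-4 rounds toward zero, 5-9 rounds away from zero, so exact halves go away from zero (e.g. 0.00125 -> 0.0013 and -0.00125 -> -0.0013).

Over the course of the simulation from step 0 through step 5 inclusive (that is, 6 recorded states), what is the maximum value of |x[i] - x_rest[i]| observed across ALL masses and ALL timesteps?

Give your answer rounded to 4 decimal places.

Step 0: x=[8.0000 12.0000 19.0000] v=[-2.0000 0.0000 0.0000]
Step 1: x=[3.0000 13.5000 18.0000] v=[-10.0000 3.0000 -2.0000]
Step 2: x=[5.5000 12.0000 18.5000] v=[5.0000 -3.0000 1.0000]
Step 3: x=[9.0000 10.5000 18.5000] v=[7.0000 -3.0000 0.0000]
Step 4: x=[5.0000 12.2500 16.5000] v=[-8.0000 3.5000 -4.0000]
Step 5: x=[3.2500 12.5000 16.2500] v=[-3.5000 0.5000 -0.5000]
Max displacement = 3.0000

Answer: 3.0000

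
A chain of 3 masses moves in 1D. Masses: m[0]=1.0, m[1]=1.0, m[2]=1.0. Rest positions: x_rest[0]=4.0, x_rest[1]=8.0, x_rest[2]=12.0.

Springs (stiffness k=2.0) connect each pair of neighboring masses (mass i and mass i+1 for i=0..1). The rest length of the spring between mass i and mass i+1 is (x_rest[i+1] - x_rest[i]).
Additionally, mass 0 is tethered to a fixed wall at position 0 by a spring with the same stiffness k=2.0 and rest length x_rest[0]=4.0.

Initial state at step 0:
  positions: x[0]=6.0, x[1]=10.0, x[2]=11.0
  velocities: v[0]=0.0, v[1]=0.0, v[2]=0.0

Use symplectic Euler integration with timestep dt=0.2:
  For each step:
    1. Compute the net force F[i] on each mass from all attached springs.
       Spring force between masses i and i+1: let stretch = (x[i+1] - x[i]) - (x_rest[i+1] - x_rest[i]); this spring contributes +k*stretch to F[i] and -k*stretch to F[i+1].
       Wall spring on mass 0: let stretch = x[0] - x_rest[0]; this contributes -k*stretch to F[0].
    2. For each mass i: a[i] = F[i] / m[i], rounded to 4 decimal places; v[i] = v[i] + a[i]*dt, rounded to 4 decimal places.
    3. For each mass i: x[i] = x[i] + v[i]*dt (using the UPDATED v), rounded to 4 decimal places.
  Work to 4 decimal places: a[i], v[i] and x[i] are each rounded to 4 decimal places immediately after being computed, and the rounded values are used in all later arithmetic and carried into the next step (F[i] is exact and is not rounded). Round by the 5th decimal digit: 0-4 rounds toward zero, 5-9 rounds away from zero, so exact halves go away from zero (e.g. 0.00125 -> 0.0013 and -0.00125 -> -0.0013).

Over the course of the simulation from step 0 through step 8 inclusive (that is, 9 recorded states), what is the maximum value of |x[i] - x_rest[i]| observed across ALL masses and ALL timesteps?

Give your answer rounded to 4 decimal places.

Step 0: x=[6.0000 10.0000 11.0000] v=[0.0000 0.0000 0.0000]
Step 1: x=[5.8400 9.7600 11.2400] v=[-0.8000 -1.2000 1.2000]
Step 2: x=[5.5264 9.3248 11.6816] v=[-1.5680 -2.1760 2.2080]
Step 3: x=[5.0746 8.7743 12.2547] v=[-2.2592 -2.7526 2.8653]
Step 4: x=[4.5128 8.2062 12.8693] v=[-2.8092 -2.8403 3.0731]
Step 5: x=[3.8854 7.7157 13.4309] v=[-3.1370 -2.4524 2.8079]
Step 6: x=[3.2536 7.3760 13.8553] v=[-3.1590 -1.6984 2.1218]
Step 7: x=[2.6913 7.2249 14.0813] v=[-2.8115 -0.7556 1.1301]
Step 8: x=[2.2764 7.2596 14.0788] v=[-2.0746 0.1735 -0.0125]
Max displacement = 2.0813

Answer: 2.0813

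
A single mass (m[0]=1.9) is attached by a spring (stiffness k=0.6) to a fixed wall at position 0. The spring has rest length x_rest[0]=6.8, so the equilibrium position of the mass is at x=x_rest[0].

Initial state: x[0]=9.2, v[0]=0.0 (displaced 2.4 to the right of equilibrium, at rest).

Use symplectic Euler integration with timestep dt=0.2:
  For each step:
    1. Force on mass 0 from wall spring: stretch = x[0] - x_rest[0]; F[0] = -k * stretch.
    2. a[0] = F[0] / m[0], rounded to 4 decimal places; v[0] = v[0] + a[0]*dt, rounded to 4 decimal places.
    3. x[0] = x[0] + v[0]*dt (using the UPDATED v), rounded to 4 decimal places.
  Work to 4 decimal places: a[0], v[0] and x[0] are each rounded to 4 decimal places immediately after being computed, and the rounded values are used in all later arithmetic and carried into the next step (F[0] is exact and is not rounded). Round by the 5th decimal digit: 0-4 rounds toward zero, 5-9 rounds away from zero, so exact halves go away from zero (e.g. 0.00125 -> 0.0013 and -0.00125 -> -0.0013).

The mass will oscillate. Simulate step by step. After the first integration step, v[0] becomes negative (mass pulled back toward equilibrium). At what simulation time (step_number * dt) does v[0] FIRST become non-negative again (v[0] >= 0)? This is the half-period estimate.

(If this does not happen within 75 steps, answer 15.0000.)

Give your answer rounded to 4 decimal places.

Answer: 5.6000

Derivation:
Step 0: x=[9.2000] v=[0.0000]
Step 1: x=[9.1697] v=[-0.1516]
Step 2: x=[9.1094] v=[-0.3013]
Step 3: x=[9.0200] v=[-0.4472]
Step 4: x=[8.9025] v=[-0.5874]
Step 5: x=[8.7585] v=[-0.7202]
Step 6: x=[8.5897] v=[-0.8439]
Step 7: x=[8.3983] v=[-0.9569]
Step 8: x=[8.1867] v=[-1.0578]
Step 9: x=[7.9576] v=[-1.1454]
Step 10: x=[7.7139] v=[-1.2185]
Step 11: x=[7.4587] v=[-1.2762]
Step 12: x=[7.1951] v=[-1.3178]
Step 13: x=[6.9265] v=[-1.3428]
Step 14: x=[6.6563] v=[-1.3508]
Step 15: x=[6.3880] v=[-1.3417]
Step 16: x=[6.1249] v=[-1.3157]
Step 17: x=[5.8703] v=[-1.2731]
Step 18: x=[5.6274] v=[-1.2144]
Step 19: x=[5.3993] v=[-1.1403]
Step 20: x=[5.1889] v=[-1.0518]
Step 21: x=[4.9989] v=[-0.9500]
Step 22: x=[4.8317] v=[-0.8362]
Step 23: x=[4.6893] v=[-0.7119]
Step 24: x=[4.5736] v=[-0.5786]
Step 25: x=[4.4860] v=[-0.4380]
Step 26: x=[4.4276] v=[-0.2919]
Step 27: x=[4.3992] v=[-0.1421]
Step 28: x=[4.4011] v=[0.0095]
First v>=0 after going negative at step 28, time=5.6000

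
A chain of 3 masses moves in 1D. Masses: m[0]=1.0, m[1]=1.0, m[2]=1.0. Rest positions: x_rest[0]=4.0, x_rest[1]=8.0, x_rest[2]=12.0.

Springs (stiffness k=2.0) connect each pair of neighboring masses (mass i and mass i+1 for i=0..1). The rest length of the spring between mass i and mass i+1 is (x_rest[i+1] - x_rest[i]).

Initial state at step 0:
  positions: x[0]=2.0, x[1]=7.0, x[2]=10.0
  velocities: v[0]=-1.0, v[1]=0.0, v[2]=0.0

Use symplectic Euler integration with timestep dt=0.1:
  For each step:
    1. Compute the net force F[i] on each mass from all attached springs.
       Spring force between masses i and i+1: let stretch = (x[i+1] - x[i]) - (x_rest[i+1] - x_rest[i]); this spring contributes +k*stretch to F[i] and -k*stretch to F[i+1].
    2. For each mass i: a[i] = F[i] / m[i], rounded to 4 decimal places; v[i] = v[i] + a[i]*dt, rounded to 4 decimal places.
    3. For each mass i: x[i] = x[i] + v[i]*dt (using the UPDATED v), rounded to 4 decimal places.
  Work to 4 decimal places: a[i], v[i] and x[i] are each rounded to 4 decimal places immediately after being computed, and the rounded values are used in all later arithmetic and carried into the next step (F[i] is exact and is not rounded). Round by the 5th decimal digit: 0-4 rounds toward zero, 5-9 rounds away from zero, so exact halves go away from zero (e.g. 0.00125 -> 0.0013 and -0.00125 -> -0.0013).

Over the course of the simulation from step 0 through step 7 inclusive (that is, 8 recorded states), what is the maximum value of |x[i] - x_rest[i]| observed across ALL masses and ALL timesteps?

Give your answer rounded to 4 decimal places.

Step 0: x=[2.0000 7.0000 10.0000] v=[-1.0000 0.0000 0.0000]
Step 1: x=[1.9200 6.9600 10.0200] v=[-0.8000 -0.4000 0.2000]
Step 2: x=[1.8608 6.8804 10.0588] v=[-0.5920 -0.7960 0.3880]
Step 3: x=[1.8220 6.7640 10.1140] v=[-0.3881 -1.1642 0.5523]
Step 4: x=[1.8020 6.6157 10.1822] v=[-0.1997 -1.4826 0.6823]
Step 5: x=[1.7983 6.4425 10.2591] v=[-0.0370 -1.7320 0.7690]
Step 6: x=[1.8075 6.2528 10.3397] v=[0.0918 -1.8975 0.8057]
Step 7: x=[1.8256 6.0559 10.4185] v=[0.1809 -1.9692 0.7883]
Max displacement = 2.2017

Answer: 2.2017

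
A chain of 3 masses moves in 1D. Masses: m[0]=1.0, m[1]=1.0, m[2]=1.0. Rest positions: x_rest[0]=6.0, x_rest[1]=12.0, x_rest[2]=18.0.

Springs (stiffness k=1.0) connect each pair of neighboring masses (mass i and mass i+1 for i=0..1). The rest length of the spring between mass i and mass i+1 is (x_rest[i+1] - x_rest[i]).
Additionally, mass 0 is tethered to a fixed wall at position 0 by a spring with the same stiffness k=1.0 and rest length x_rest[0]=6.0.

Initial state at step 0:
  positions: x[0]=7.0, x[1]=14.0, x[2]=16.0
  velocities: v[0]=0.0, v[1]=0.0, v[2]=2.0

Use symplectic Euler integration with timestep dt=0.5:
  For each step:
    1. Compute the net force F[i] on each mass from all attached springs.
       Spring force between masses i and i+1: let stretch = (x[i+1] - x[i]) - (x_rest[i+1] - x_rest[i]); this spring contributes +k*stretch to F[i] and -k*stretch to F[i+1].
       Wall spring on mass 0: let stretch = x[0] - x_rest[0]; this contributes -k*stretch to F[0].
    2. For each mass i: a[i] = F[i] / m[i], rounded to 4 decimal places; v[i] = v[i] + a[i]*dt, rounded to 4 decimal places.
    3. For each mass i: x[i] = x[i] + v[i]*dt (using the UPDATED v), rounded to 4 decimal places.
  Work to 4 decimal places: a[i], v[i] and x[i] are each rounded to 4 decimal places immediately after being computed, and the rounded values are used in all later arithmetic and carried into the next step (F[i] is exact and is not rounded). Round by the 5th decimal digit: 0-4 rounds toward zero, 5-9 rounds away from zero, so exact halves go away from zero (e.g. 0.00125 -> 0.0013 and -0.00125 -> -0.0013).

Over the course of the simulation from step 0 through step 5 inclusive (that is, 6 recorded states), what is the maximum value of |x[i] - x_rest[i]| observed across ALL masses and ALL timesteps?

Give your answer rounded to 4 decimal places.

Step 0: x=[7.0000 14.0000 16.0000] v=[0.0000 0.0000 2.0000]
Step 1: x=[7.0000 12.7500 18.0000] v=[0.0000 -2.5000 4.0000]
Step 2: x=[6.6875 11.3750 20.1875] v=[-0.6250 -2.7500 4.3750]
Step 3: x=[5.8750 11.0313 21.6719] v=[-1.6250 -0.6875 2.9688]
Step 4: x=[4.8828 12.0587 21.9962] v=[-1.9844 2.0547 0.6485]
Step 5: x=[4.4639 13.7765 21.3361] v=[-0.8379 3.4355 -1.3203]
Max displacement = 3.9962

Answer: 3.9962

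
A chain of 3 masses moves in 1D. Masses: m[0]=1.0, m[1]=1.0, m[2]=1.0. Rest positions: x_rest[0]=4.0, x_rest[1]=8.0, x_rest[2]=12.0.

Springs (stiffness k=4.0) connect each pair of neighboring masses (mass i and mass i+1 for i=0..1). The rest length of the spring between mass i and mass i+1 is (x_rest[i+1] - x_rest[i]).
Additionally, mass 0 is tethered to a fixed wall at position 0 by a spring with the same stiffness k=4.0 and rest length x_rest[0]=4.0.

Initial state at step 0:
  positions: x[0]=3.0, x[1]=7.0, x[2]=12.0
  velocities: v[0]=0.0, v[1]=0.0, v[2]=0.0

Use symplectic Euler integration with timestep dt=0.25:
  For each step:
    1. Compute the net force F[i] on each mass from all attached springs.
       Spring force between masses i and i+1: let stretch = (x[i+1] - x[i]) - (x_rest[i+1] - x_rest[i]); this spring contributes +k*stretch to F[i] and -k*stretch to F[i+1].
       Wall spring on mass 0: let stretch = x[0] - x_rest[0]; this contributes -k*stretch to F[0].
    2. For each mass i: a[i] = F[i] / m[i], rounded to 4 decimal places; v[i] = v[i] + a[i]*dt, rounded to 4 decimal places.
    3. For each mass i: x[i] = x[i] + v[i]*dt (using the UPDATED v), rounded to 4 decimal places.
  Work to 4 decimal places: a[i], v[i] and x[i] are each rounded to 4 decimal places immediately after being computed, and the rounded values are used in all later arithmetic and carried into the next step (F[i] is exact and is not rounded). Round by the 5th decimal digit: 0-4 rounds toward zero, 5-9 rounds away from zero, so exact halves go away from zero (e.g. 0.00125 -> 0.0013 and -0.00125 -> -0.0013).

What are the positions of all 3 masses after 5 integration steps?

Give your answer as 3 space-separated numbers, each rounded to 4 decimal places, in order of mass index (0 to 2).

Step 0: x=[3.0000 7.0000 12.0000] v=[0.0000 0.0000 0.0000]
Step 1: x=[3.2500 7.2500 11.7500] v=[1.0000 1.0000 -1.0000]
Step 2: x=[3.6875 7.6250 11.3750] v=[1.7500 1.5000 -1.5000]
Step 3: x=[4.1875 7.9531 11.0625] v=[2.0000 1.3125 -1.2500]
Step 4: x=[4.5820 8.1172 10.9727] v=[1.5781 0.6563 -0.3594]
Step 5: x=[4.7148 8.1114 11.1690] v=[0.5313 -0.0234 0.7851]

Answer: 4.7148 8.1114 11.1690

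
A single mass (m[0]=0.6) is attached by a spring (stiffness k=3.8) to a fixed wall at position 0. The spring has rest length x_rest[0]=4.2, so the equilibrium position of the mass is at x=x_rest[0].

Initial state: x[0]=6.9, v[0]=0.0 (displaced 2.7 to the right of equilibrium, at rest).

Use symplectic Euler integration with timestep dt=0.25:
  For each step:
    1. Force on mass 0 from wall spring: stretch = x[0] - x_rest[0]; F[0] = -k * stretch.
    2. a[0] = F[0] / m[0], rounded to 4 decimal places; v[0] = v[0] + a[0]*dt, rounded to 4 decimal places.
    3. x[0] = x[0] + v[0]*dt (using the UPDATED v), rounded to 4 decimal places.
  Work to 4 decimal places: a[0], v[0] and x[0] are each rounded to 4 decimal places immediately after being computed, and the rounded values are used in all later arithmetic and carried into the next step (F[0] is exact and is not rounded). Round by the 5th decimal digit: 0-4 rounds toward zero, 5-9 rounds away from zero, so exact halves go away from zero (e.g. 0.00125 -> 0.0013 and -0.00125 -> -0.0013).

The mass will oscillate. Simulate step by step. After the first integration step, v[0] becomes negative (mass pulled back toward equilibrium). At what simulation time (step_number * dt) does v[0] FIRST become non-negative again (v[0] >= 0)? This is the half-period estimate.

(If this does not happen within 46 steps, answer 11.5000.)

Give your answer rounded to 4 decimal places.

Step 0: x=[6.9000] v=[0.0000]
Step 1: x=[5.8313] v=[-4.2750]
Step 2: x=[4.1168] v=[-6.8579]
Step 3: x=[2.4353] v=[-6.7262]
Step 4: x=[1.4523] v=[-3.9321]
Step 5: x=[1.5569] v=[0.4184]
First v>=0 after going negative at step 5, time=1.2500

Answer: 1.2500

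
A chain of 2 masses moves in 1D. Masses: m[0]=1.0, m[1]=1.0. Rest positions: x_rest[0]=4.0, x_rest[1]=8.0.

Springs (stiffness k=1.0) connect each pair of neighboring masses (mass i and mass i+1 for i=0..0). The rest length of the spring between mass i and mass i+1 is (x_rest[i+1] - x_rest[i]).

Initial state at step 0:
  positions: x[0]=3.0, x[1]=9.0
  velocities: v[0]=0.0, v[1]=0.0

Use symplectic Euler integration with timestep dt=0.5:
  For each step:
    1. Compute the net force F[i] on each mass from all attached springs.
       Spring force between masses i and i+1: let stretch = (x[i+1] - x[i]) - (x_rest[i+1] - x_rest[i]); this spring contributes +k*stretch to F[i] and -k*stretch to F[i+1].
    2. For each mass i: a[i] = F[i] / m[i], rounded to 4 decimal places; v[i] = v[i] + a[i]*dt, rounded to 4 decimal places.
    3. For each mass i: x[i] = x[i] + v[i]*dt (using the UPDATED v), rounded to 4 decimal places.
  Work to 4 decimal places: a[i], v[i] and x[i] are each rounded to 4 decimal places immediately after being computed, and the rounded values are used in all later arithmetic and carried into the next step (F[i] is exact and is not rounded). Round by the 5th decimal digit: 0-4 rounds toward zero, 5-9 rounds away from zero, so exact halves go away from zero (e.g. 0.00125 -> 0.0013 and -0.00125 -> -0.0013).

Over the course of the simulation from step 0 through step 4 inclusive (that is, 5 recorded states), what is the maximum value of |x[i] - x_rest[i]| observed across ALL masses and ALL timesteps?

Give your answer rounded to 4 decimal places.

Step 0: x=[3.0000 9.0000] v=[0.0000 0.0000]
Step 1: x=[3.5000 8.5000] v=[1.0000 -1.0000]
Step 2: x=[4.2500 7.7500] v=[1.5000 -1.5000]
Step 3: x=[4.8750 7.1250] v=[1.2500 -1.2500]
Step 4: x=[5.0625 6.9375] v=[0.3750 -0.3750]
Max displacement = 1.0625

Answer: 1.0625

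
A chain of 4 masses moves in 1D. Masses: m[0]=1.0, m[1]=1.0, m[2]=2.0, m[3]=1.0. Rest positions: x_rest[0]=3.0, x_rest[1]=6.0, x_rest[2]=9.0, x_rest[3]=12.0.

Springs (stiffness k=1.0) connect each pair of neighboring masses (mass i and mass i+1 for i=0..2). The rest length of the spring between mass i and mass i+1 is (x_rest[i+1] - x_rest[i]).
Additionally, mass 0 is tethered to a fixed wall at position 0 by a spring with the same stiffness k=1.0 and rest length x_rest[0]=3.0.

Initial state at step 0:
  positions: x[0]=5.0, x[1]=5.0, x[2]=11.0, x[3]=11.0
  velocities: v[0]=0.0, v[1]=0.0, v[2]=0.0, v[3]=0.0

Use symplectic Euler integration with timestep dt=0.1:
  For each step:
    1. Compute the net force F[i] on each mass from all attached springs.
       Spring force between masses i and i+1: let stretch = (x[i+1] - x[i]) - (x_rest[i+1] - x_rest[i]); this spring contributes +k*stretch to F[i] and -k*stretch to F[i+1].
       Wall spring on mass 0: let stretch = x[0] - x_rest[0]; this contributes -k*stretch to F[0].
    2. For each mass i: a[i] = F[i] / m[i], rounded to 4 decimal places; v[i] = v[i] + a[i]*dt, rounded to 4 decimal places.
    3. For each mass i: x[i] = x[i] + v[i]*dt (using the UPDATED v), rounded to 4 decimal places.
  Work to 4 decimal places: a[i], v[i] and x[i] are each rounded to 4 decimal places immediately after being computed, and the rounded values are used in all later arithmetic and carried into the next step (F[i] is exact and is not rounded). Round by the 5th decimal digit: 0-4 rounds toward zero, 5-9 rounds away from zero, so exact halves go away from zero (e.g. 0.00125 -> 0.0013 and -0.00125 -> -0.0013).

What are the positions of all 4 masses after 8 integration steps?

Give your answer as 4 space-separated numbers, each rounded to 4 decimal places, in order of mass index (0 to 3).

Step 0: x=[5.0000 5.0000 11.0000 11.0000] v=[0.0000 0.0000 0.0000 0.0000]
Step 1: x=[4.9500 5.0600 10.9700 11.0300] v=[-0.5000 0.6000 -0.3000 0.3000]
Step 2: x=[4.8516 5.1780 10.9108 11.0894] v=[-0.9840 1.1800 -0.5925 0.5940]
Step 3: x=[4.7080 5.3501 10.8238 11.1770] v=[-1.4365 1.7206 -0.8702 0.8761]
Step 4: x=[4.5237 5.5705 10.7112 11.2911] v=[-1.8431 2.2038 -1.1262 1.1408]
Step 5: x=[4.3046 5.8318 10.5758 11.4294] v=[-2.1908 2.6132 -1.3542 1.3828]
Step 6: x=[4.0578 6.1253 10.4209 11.5891] v=[-2.4685 2.9349 -1.5487 1.5974]
Step 7: x=[3.7911 6.4411 10.2504 11.7672] v=[-2.6675 3.1577 -1.7051 1.7806]
Step 8: x=[3.5129 6.7685 10.0684 11.9601] v=[-2.7816 3.2736 -1.8197 1.9289]

Answer: 3.5129 6.7685 10.0684 11.9601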